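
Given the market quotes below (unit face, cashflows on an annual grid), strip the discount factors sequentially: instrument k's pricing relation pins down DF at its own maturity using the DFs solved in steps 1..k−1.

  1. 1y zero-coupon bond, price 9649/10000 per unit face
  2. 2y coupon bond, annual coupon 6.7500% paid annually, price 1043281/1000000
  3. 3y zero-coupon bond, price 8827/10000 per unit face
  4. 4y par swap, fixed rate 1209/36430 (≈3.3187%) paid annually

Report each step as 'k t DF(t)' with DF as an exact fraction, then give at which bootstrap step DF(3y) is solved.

step 1 [1y] zero: DF = P = 9649/10000 ≈ 0.964900
step 2 [2y] bond c/1=27/400: DF=(1043281/1000000 − 27/400·(0.964900))/(1+27/400) = 9163/10000 ≈ 0.916300
step 3 [3y] zero: DF = P = 8827/10000 ≈ 0.882700
step 4 [4y] swap r/1=1209/36430: DF=(1 − 1209/36430·(0.964900+0.916300+0.882700))/(1+1209/36430) = 8791/10000 ≈ 0.879100

1 1 9649/10000
2 2 9163/10000
3 3 8827/10000
4 4 8791/10000
DF(3y) is solved at step 3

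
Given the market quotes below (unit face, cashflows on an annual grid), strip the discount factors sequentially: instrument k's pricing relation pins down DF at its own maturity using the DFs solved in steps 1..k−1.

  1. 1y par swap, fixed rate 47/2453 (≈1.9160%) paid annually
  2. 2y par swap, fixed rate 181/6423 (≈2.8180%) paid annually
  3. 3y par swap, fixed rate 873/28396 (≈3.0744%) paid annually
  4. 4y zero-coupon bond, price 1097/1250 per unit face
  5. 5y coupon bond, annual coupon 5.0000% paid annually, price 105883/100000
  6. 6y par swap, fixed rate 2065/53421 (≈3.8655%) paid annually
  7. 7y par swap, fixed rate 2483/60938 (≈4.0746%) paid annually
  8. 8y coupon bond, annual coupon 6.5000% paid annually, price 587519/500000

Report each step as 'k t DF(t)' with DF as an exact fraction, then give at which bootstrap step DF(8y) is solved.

step 1 [1y] swap r/1=47/2453: DF=(1 − 47/2453·(0))/(1+47/2453) = 2453/2500 ≈ 0.981200
step 2 [2y] swap r/1=181/6423: DF=(1 − 181/6423·(0.981200))/(1+181/6423) = 9457/10000 ≈ 0.945700
step 3 [3y] swap r/1=873/28396: DF=(1 − 873/28396·(0.981200+0.945700))/(1+873/28396) = 9127/10000 ≈ 0.912700
step 4 [4y] zero: DF = P = 1097/1250 ≈ 0.877600
step 5 [5y] bond c/1=1/20: DF=(105883/100000 − 1/20·(0.981200+0.945700+0.912700+0.877600))/(1+1/20) = 4157/5000 ≈ 0.831400
step 6 [6y] swap r/1=2065/53421: DF=(1 − 2065/53421·(0.981200+0.945700+0.912700+0.877600+0.831400))/(1+2065/53421) = 1587/2000 ≈ 0.793500
step 7 [7y] swap r/1=2483/60938: DF=(1 − 2483/60938·(0.981200+0.945700+0.912700+0.877600+0.831400+0.793500))/(1+2483/60938) = 7517/10000 ≈ 0.751700
step 8 [8y] bond c/1=13/200: DF=(587519/500000 − 13/200·(0.981200+0.945700+0.912700+0.877600+0.831400+0.793500+0.751700))/(1+13/200) = 3657/5000 ≈ 0.731400

1 1 2453/2500
2 2 9457/10000
3 3 9127/10000
4 4 1097/1250
5 5 4157/5000
6 6 1587/2000
7 7 7517/10000
8 8 3657/5000
DF(8y) is solved at step 8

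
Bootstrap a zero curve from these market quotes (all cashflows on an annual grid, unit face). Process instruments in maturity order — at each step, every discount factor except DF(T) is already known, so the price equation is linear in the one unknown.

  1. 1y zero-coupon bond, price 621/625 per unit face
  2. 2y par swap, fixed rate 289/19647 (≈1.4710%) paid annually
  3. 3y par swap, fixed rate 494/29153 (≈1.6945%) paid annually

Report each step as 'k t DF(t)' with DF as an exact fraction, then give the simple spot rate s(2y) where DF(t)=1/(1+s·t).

step 1 [1y] zero: DF = P = 621/625 ≈ 0.993600
step 2 [2y] swap r/1=289/19647: DF=(1 − 289/19647·(0.993600))/(1+289/19647) = 9711/10000 ≈ 0.971100
step 3 [3y] swap r/1=494/29153: DF=(1 − 494/29153·(0.993600+0.971100))/(1+494/29153) = 4753/5000 ≈ 0.950600

1 1 621/625
2 2 9711/10000
3 3 4753/5000
s(2y) = (1/(9711/10000) − 1)/(2) = 289/19422 ≈ 1.4880%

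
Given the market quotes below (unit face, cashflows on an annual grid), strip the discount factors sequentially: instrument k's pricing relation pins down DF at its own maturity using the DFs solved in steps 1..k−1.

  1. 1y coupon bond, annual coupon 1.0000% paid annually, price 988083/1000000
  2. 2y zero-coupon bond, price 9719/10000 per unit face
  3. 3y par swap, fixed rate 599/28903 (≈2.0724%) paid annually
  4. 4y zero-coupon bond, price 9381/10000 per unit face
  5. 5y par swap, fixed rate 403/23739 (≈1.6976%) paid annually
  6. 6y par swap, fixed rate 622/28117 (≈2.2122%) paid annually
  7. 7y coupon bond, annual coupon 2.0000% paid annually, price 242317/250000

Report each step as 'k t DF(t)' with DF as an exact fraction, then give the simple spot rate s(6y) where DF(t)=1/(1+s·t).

1 1 9783/10000
2 2 9719/10000
3 3 9401/10000
4 4 9381/10000
5 5 4597/5000
6 6 2189/2500
7 7 21/25
s(6y) = (1/(2189/2500) − 1)/(6) = 311/13134 ≈ 2.3679%

step 1 [1y] bond c/1=1/100: DF=(988083/1000000 − 1/100·(0))/(1+1/100) = 9783/10000 ≈ 0.978300
step 2 [2y] zero: DF = P = 9719/10000 ≈ 0.971900
step 3 [3y] swap r/1=599/28903: DF=(1 − 599/28903·(0.978300+0.971900))/(1+599/28903) = 9401/10000 ≈ 0.940100
step 4 [4y] zero: DF = P = 9381/10000 ≈ 0.938100
step 5 [5y] swap r/1=403/23739: DF=(1 − 403/23739·(0.978300+0.971900+0.940100+0.938100))/(1+403/23739) = 4597/5000 ≈ 0.919400
step 6 [6y] swap r/1=622/28117: DF=(1 − 622/28117·(0.978300+0.971900+0.940100+0.938100+0.919400))/(1+622/28117) = 2189/2500 ≈ 0.875600
step 7 [7y] bond c/1=1/50: DF=(242317/250000 − 1/50·(0.978300+0.971900+0.940100+0.938100+0.919400+0.875600))/(1+1/50) = 21/25 ≈ 0.840000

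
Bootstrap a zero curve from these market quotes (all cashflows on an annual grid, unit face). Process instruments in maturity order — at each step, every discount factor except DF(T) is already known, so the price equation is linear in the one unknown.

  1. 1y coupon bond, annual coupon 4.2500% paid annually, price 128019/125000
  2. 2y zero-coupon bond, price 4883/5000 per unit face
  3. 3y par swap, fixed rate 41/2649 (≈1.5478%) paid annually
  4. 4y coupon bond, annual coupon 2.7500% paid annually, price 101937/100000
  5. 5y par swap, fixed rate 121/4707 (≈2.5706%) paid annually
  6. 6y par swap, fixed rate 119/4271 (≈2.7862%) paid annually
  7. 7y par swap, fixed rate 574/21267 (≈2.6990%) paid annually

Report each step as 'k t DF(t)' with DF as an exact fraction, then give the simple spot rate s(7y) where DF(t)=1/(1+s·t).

step 1 [1y] bond c/1=17/400: DF=(128019/125000 − 17/400·(0))/(1+17/400) = 614/625 ≈ 0.982400
step 2 [2y] zero: DF = P = 4883/5000 ≈ 0.976600
step 3 [3y] swap r/1=41/2649: DF=(1 − 41/2649·(0.982400+0.976600))/(1+41/2649) = 9549/10000 ≈ 0.954900
step 4 [4y] bond c/1=11/400: DF=(101937/100000 − 11/400·(0.982400+0.976600+0.954900))/(1+11/400) = 9141/10000 ≈ 0.914100
step 5 [5y] swap r/1=121/4707: DF=(1 − 121/4707·(0.982400+0.976600+0.954900+0.914100))/(1+121/4707) = 879/1000 ≈ 0.879000
step 6 [6y] swap r/1=119/4271: DF=(1 − 119/4271·(0.982400+0.976600+0.954900+0.914100+0.879000))/(1+119/4271) = 8453/10000 ≈ 0.845300
step 7 [7y] swap r/1=574/21267: DF=(1 − 574/21267·(0.982400+0.976600+0.954900+0.914100+0.879000+0.845300))/(1+574/21267) = 4139/5000 ≈ 0.827800

1 1 614/625
2 2 4883/5000
3 3 9549/10000
4 4 9141/10000
5 5 879/1000
6 6 8453/10000
7 7 4139/5000
s(7y) = (1/(4139/5000) − 1)/(7) = 123/4139 ≈ 2.9717%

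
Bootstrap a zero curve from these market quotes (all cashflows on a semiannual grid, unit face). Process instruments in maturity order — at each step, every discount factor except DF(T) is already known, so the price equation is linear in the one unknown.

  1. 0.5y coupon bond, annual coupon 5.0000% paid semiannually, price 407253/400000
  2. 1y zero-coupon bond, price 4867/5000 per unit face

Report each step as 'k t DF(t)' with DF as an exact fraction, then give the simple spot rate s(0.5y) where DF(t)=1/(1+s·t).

1 1/2 9933/10000
2 1 4867/5000
s(0.5y) = (1/(9933/10000) − 1)/(1/2) = 134/9933 ≈ 1.3490%

step 1 [0.5y] bond c/2=1/40: DF=(407253/400000 − 1/40·(0))/(1+1/40) = 9933/10000 ≈ 0.993300
step 2 [1y] zero: DF = P = 4867/5000 ≈ 0.973400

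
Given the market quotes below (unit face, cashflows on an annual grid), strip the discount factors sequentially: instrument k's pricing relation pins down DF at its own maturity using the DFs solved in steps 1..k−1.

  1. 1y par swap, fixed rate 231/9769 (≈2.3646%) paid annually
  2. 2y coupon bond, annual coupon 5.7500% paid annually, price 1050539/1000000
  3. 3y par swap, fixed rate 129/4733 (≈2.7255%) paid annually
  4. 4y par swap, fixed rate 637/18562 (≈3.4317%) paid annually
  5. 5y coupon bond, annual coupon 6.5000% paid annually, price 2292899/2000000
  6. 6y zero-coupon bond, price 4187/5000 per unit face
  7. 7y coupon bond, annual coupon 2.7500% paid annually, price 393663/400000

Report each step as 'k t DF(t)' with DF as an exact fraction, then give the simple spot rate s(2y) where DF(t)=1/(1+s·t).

step 1 [1y] swap r/1=231/9769: DF=(1 − 231/9769·(0))/(1+231/9769) = 9769/10000 ≈ 0.976900
step 2 [2y] bond c/1=23/400: DF=(1050539/1000000 − 23/400·(0.976900))/(1+23/400) = 9403/10000 ≈ 0.940300
step 3 [3y] swap r/1=129/4733: DF=(1 − 129/4733·(0.976900+0.940300))/(1+129/4733) = 4613/5000 ≈ 0.922600
step 4 [4y] swap r/1=637/18562: DF=(1 − 637/18562·(0.976900+0.940300+0.922600))/(1+637/18562) = 4363/5000 ≈ 0.872600
step 5 [5y] bond c/1=13/200: DF=(2292899/2000000 − 13/200·(0.976900+0.940300+0.922600+0.872600))/(1+13/200) = 8499/10000 ≈ 0.849900
step 6 [6y] zero: DF = P = 4187/5000 ≈ 0.837400
step 7 [7y] bond c/1=11/400: DF=(393663/400000 − 11/400·(0.976900+0.940300+0.922600+0.872600+0.849900+0.837400))/(1+11/400) = 8133/10000 ≈ 0.813300

1 1 9769/10000
2 2 9403/10000
3 3 4613/5000
4 4 4363/5000
5 5 8499/10000
6 6 4187/5000
7 7 8133/10000
s(2y) = (1/(9403/10000) − 1)/(2) = 597/18806 ≈ 3.1745%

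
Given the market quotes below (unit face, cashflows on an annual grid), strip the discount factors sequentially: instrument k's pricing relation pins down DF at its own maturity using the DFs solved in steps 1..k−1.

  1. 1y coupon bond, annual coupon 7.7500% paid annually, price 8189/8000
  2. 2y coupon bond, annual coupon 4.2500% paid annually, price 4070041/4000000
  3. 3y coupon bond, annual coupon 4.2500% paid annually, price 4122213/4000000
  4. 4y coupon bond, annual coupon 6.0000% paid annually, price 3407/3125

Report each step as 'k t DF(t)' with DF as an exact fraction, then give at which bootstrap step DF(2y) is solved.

1 1 19/20
2 2 9373/10000
3 3 2279/2500
4 4 8701/10000
DF(2y) is solved at step 2

step 1 [1y] bond c/1=31/400: DF=(8189/8000 − 31/400·(0))/(1+31/400) = 19/20 ≈ 0.950000
step 2 [2y] bond c/1=17/400: DF=(4070041/4000000 − 17/400·(0.950000))/(1+17/400) = 9373/10000 ≈ 0.937300
step 3 [3y] bond c/1=17/400: DF=(4122213/4000000 − 17/400·(0.950000+0.937300))/(1+17/400) = 2279/2500 ≈ 0.911600
step 4 [4y] bond c/1=3/50: DF=(3407/3125 − 3/50·(0.950000+0.937300+0.911600))/(1+3/50) = 8701/10000 ≈ 0.870100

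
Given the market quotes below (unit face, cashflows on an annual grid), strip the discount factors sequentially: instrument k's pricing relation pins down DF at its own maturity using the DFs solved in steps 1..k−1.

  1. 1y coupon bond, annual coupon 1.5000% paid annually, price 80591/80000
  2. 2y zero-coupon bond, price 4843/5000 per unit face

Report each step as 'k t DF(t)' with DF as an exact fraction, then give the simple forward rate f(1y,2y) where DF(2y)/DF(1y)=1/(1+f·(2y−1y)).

step 1 [1y] bond c/1=3/200: DF=(80591/80000 − 3/200·(0))/(1+3/200) = 397/400 ≈ 0.992500
step 2 [2y] zero: DF = P = 4843/5000 ≈ 0.968600

1 1 397/400
2 2 4843/5000
f(1y,2y) = ((397/400)/(4843/5000) − 1)/(1) = 239/9686 ≈ 2.4675%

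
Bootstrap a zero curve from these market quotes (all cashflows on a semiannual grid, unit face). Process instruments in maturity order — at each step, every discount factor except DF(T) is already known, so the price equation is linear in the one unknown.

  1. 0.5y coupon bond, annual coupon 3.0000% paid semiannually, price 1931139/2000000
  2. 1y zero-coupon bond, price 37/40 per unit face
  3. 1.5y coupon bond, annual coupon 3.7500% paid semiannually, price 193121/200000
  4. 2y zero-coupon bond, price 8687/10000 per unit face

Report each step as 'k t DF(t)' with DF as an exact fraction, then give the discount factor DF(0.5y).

step 1 [0.5y] bond c/2=3/200: DF=(1931139/2000000 − 3/200·(0))/(1+3/200) = 9513/10000 ≈ 0.951300
step 2 [1y] zero: DF = P = 37/40 ≈ 0.925000
step 3 [1.5y] bond c/2=3/160: DF=(193121/200000 − 3/160·(0.951300+0.925000))/(1+3/160) = 9133/10000 ≈ 0.913300
step 4 [2y] zero: DF = P = 8687/10000 ≈ 0.868700

1 1/2 9513/10000
2 1 37/40
3 3/2 9133/10000
4 2 8687/10000
DF(0.5y) = 9513/10000 ≈ 0.951300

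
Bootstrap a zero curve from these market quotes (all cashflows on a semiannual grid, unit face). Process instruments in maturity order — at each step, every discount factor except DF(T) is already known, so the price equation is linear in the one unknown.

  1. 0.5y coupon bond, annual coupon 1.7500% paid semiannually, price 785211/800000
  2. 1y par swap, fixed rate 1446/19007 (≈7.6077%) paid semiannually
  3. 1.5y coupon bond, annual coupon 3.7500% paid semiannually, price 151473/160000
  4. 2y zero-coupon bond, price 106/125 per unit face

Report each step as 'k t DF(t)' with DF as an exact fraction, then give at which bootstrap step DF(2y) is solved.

1 1/2 973/1000
2 1 9277/10000
3 3/2 8943/10000
4 2 106/125
DF(2y) is solved at step 4

step 1 [0.5y] bond c/2=7/800: DF=(785211/800000 − 7/800·(0))/(1+7/800) = 973/1000 ≈ 0.973000
step 2 [1y] swap r/2=723/19007: DF=(1 − 723/19007·(0.973000))/(1+723/19007) = 9277/10000 ≈ 0.927700
step 3 [1.5y] bond c/2=3/160: DF=(151473/160000 − 3/160·(0.973000+0.927700))/(1+3/160) = 8943/10000 ≈ 0.894300
step 4 [2y] zero: DF = P = 106/125 ≈ 0.848000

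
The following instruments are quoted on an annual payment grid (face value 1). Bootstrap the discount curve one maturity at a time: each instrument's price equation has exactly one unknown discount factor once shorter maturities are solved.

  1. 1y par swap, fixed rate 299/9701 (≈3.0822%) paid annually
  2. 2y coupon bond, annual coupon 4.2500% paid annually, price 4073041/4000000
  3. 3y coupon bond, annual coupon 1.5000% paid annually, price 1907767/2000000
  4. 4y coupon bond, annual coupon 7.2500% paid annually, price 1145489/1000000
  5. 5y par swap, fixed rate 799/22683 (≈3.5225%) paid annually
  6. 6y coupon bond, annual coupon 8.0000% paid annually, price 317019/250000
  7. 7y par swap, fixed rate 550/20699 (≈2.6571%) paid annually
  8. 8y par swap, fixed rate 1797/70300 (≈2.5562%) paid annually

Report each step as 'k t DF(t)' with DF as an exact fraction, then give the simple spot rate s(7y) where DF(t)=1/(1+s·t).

1 1 9701/10000
2 2 2343/2500
3 3 2279/2500
4 4 351/400
5 5 4201/5000
6 6 8381/10000
7 7 167/200
8 8 8203/10000
s(7y) = (1/(167/200) − 1)/(7) = 33/1169 ≈ 2.8229%

step 1 [1y] swap r/1=299/9701: DF=(1 − 299/9701·(0))/(1+299/9701) = 9701/10000 ≈ 0.970100
step 2 [2y] bond c/1=17/400: DF=(4073041/4000000 − 17/400·(0.970100))/(1+17/400) = 2343/2500 ≈ 0.937200
step 3 [3y] bond c/1=3/200: DF=(1907767/2000000 − 3/200·(0.970100+0.937200))/(1+3/200) = 2279/2500 ≈ 0.911600
step 4 [4y] bond c/1=29/400: DF=(1145489/1000000 − 29/400·(0.970100+0.937200+0.911600))/(1+29/400) = 351/400 ≈ 0.877500
step 5 [5y] swap r/1=799/22683: DF=(1 − 799/22683·(0.970100+0.937200+0.911600+0.877500))/(1+799/22683) = 4201/5000 ≈ 0.840200
step 6 [6y] bond c/1=2/25: DF=(317019/250000 − 2/25·(0.970100+0.937200+0.911600+0.877500+0.840200))/(1+2/25) = 8381/10000 ≈ 0.838100
step 7 [7y] swap r/1=550/20699: DF=(1 − 550/20699·(0.970100+0.937200+0.911600+0.877500+0.840200+0.838100))/(1+550/20699) = 167/200 ≈ 0.835000
step 8 [8y] swap r/1=1797/70300: DF=(1 − 1797/70300·(0.970100+0.937200+0.911600+0.877500+0.840200+0.838100+0.835000))/(1+1797/70300) = 8203/10000 ≈ 0.820300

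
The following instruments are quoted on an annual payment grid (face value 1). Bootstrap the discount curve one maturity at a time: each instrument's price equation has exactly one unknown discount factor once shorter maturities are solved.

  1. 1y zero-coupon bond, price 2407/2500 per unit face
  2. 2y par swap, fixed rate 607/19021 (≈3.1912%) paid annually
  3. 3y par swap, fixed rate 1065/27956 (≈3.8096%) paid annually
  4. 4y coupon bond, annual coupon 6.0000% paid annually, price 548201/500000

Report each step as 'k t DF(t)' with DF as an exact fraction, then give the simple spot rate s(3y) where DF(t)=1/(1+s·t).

step 1 [1y] zero: DF = P = 2407/2500 ≈ 0.962800
step 2 [2y] swap r/1=607/19021: DF=(1 − 607/19021·(0.962800))/(1+607/19021) = 9393/10000 ≈ 0.939300
step 3 [3y] swap r/1=1065/27956: DF=(1 − 1065/27956·(0.962800+0.939300))/(1+1065/27956) = 1787/2000 ≈ 0.893500
step 4 [4y] bond c/1=3/50: DF=(548201/500000 − 3/50·(0.962800+0.939300+0.893500))/(1+3/50) = 8761/10000 ≈ 0.876100

1 1 2407/2500
2 2 9393/10000
3 3 1787/2000
4 4 8761/10000
s(3y) = (1/(1787/2000) − 1)/(3) = 71/1787 ≈ 3.9731%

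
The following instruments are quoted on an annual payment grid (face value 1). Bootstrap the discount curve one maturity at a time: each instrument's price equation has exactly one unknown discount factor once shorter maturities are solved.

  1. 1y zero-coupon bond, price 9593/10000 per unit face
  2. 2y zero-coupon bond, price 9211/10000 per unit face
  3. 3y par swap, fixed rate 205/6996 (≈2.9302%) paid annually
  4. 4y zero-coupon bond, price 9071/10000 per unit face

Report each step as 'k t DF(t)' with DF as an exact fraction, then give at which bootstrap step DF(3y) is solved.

1 1 9593/10000
2 2 9211/10000
3 3 459/500
4 4 9071/10000
DF(3y) is solved at step 3

step 1 [1y] zero: DF = P = 9593/10000 ≈ 0.959300
step 2 [2y] zero: DF = P = 9211/10000 ≈ 0.921100
step 3 [3y] swap r/1=205/6996: DF=(1 − 205/6996·(0.959300+0.921100))/(1+205/6996) = 459/500 ≈ 0.918000
step 4 [4y] zero: DF = P = 9071/10000 ≈ 0.907100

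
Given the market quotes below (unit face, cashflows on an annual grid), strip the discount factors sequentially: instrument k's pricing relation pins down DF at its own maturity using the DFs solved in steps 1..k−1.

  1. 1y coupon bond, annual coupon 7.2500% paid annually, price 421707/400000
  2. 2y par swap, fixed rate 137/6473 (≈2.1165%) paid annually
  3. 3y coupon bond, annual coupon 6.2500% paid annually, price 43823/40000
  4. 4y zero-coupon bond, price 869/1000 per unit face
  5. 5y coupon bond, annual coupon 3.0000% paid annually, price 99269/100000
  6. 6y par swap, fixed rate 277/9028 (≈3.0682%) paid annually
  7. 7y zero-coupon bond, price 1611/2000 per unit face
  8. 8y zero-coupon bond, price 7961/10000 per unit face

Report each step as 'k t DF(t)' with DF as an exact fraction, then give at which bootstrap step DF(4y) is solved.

step 1 [1y] bond c/1=29/400: DF=(421707/400000 − 29/400·(0))/(1+29/400) = 983/1000 ≈ 0.983000
step 2 [2y] swap r/1=137/6473: DF=(1 − 137/6473·(0.983000))/(1+137/6473) = 9589/10000 ≈ 0.958900
step 3 [3y] bond c/1=1/16: DF=(43823/40000 − 1/16·(0.983000+0.958900))/(1+1/16) = 9169/10000 ≈ 0.916900
step 4 [4y] zero: DF = P = 869/1000 ≈ 0.869000
step 5 [5y] bond c/1=3/100: DF=(99269/100000 − 3/100·(0.983000+0.958900+0.916900+0.869000))/(1+3/100) = 1069/1250 ≈ 0.855200
step 6 [6y] swap r/1=277/9028: DF=(1 − 277/9028·(0.983000+0.958900+0.916900+0.869000+0.855200))/(1+277/9028) = 4169/5000 ≈ 0.833800
step 7 [7y] zero: DF = P = 1611/2000 ≈ 0.805500
step 8 [8y] zero: DF = P = 7961/10000 ≈ 0.796100

1 1 983/1000
2 2 9589/10000
3 3 9169/10000
4 4 869/1000
5 5 1069/1250
6 6 4169/5000
7 7 1611/2000
8 8 7961/10000
DF(4y) is solved at step 4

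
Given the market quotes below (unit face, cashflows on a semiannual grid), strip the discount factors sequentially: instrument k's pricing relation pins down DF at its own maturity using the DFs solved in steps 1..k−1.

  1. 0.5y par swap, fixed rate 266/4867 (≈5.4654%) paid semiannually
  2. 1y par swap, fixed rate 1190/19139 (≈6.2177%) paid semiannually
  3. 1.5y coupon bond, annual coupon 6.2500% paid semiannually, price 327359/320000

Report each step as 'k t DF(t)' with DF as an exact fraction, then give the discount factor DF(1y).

step 1 [0.5y] swap r/2=133/4867: DF=(1 − 133/4867·(0))/(1+133/4867) = 4867/5000 ≈ 0.973400
step 2 [1y] swap r/2=595/19139: DF=(1 − 595/19139·(0.973400))/(1+595/19139) = 1881/2000 ≈ 0.940500
step 3 [1.5y] bond c/2=1/32: DF=(327359/320000 − 1/32·(0.973400+0.940500))/(1+1/32) = 467/500 ≈ 0.934000

1 1/2 4867/5000
2 1 1881/2000
3 3/2 467/500
DF(1y) = 1881/2000 ≈ 0.940500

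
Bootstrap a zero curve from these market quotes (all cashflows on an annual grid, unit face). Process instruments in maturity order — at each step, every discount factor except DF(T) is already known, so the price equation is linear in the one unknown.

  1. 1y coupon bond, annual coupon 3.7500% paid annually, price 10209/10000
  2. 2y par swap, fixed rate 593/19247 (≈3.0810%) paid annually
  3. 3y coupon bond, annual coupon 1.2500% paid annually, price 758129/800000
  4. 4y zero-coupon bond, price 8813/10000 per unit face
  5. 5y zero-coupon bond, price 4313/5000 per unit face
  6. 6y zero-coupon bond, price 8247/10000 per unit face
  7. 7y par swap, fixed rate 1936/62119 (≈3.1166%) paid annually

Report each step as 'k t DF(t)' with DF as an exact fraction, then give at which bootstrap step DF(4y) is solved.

1 1 123/125
2 2 9407/10000
3 3 4561/5000
4 4 8813/10000
5 5 4313/5000
6 6 8247/10000
7 7 504/625
DF(4y) is solved at step 4

step 1 [1y] bond c/1=3/80: DF=(10209/10000 − 3/80·(0))/(1+3/80) = 123/125 ≈ 0.984000
step 2 [2y] swap r/1=593/19247: DF=(1 − 593/19247·(0.984000))/(1+593/19247) = 9407/10000 ≈ 0.940700
step 3 [3y] bond c/1=1/80: DF=(758129/800000 − 1/80·(0.984000+0.940700))/(1+1/80) = 4561/5000 ≈ 0.912200
step 4 [4y] zero: DF = P = 8813/10000 ≈ 0.881300
step 5 [5y] zero: DF = P = 4313/5000 ≈ 0.862600
step 6 [6y] zero: DF = P = 8247/10000 ≈ 0.824700
step 7 [7y] swap r/1=1936/62119: DF=(1 − 1936/62119·(0.984000+0.940700+0.912200+0.881300+0.862600+0.824700))/(1+1936/62119) = 504/625 ≈ 0.806400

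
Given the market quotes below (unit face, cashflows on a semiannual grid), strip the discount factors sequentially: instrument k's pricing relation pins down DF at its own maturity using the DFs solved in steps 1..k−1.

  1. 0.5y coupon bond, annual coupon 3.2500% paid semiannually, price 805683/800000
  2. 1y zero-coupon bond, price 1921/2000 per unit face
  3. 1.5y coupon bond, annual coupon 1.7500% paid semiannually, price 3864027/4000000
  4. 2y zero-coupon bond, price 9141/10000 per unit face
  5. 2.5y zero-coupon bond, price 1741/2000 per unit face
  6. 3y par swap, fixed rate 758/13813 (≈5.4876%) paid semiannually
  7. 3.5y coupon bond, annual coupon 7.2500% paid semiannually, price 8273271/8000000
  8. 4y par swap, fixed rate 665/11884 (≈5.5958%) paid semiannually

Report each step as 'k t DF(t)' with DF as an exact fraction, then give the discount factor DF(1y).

step 1 [0.5y] bond c/2=13/800: DF=(805683/800000 − 13/800·(0))/(1+13/800) = 991/1000 ≈ 0.991000
step 2 [1y] zero: DF = P = 1921/2000 ≈ 0.960500
step 3 [1.5y] bond c/2=7/800: DF=(3864027/4000000 − 7/800·(0.991000+0.960500))/(1+7/800) = 9407/10000 ≈ 0.940700
step 4 [2y] zero: DF = P = 9141/10000 ≈ 0.914100
step 5 [2.5y] zero: DF = P = 1741/2000 ≈ 0.870500
step 6 [3y] swap r/2=379/13813: DF=(1 − 379/13813·(0.991000+0.960500+0.940700+0.914100+0.870500))/(1+379/13813) = 2121/2500 ≈ 0.848400
step 7 [3.5y] bond c/2=29/800: DF=(8273271/8000000 − 29/800·(0.991000+0.960500+0.940700+0.914100+0.870500+0.848400))/(1+29/800) = 8047/10000 ≈ 0.804700
step 8 [4y] swap r/2=665/23768: DF=(1 − 665/23768·(0.991000+0.960500+0.940700+0.914100+0.870500+0.848400+0.804700))/(1+665/23768) = 1601/2000 ≈ 0.800500

1 1/2 991/1000
2 1 1921/2000
3 3/2 9407/10000
4 2 9141/10000
5 5/2 1741/2000
6 3 2121/2500
7 7/2 8047/10000
8 4 1601/2000
DF(1y) = 1921/2000 ≈ 0.960500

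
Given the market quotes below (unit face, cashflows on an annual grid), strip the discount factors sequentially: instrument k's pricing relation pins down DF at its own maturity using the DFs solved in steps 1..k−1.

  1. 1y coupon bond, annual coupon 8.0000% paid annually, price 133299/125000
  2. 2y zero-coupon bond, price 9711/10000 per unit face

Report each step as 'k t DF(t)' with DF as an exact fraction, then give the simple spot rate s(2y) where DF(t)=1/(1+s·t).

step 1 [1y] bond c/1=2/25: DF=(133299/125000 − 2/25·(0))/(1+2/25) = 4937/5000 ≈ 0.987400
step 2 [2y] zero: DF = P = 9711/10000 ≈ 0.971100

1 1 4937/5000
2 2 9711/10000
s(2y) = (1/(9711/10000) − 1)/(2) = 289/19422 ≈ 1.4880%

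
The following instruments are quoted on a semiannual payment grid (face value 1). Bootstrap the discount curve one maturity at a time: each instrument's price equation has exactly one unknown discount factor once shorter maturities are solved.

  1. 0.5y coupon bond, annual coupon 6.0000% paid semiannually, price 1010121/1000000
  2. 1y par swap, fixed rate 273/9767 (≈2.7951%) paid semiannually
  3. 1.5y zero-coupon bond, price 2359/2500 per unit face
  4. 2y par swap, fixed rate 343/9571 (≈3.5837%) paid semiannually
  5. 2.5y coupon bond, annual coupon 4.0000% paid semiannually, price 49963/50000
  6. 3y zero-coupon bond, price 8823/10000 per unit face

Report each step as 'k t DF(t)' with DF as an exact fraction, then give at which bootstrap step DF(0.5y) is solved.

1 1/2 9807/10000
2 1 9727/10000
3 3/2 2359/2500
4 2 4657/5000
5 5/2 4523/5000
6 3 8823/10000
DF(0.5y) is solved at step 1

step 1 [0.5y] bond c/2=3/100: DF=(1010121/1000000 − 3/100·(0))/(1+3/100) = 9807/10000 ≈ 0.980700
step 2 [1y] swap r/2=273/19534: DF=(1 − 273/19534·(0.980700))/(1+273/19534) = 9727/10000 ≈ 0.972700
step 3 [1.5y] zero: DF = P = 2359/2500 ≈ 0.943600
step 4 [2y] swap r/2=343/19142: DF=(1 − 343/19142·(0.980700+0.972700+0.943600))/(1+343/19142) = 4657/5000 ≈ 0.931400
step 5 [2.5y] bond c/2=1/50: DF=(49963/50000 − 1/50·(0.980700+0.972700+0.943600+0.931400))/(1+1/50) = 4523/5000 ≈ 0.904600
step 6 [3y] zero: DF = P = 8823/10000 ≈ 0.882300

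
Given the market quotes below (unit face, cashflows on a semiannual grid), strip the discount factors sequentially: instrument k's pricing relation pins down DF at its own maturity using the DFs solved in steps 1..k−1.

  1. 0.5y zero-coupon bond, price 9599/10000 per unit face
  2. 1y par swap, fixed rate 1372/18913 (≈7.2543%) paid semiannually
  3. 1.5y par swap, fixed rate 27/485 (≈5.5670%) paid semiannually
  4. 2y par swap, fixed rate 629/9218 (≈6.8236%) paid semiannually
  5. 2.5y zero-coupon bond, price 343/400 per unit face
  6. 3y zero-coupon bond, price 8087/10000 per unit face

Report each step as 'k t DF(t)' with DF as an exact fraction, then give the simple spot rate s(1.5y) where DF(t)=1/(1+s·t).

step 1 [0.5y] zero: DF = P = 9599/10000 ≈ 0.959900
step 2 [1y] swap r/2=686/18913: DF=(1 − 686/18913·(0.959900))/(1+686/18913) = 4657/5000 ≈ 0.931400
step 3 [1.5y] swap r/2=27/970: DF=(1 − 27/970·(0.959900+0.931400))/(1+27/970) = 9217/10000 ≈ 0.921700
step 4 [2y] swap r/2=629/18436: DF=(1 − 629/18436·(0.959900+0.931400+0.921700))/(1+629/18436) = 4371/5000 ≈ 0.874200
step 5 [2.5y] zero: DF = P = 343/400 ≈ 0.857500
step 6 [3y] zero: DF = P = 8087/10000 ≈ 0.808700

1 1/2 9599/10000
2 1 4657/5000
3 3/2 9217/10000
4 2 4371/5000
5 5/2 343/400
6 3 8087/10000
s(1.5y) = (1/(9217/10000) − 1)/(3/2) = 522/9217 ≈ 5.6634%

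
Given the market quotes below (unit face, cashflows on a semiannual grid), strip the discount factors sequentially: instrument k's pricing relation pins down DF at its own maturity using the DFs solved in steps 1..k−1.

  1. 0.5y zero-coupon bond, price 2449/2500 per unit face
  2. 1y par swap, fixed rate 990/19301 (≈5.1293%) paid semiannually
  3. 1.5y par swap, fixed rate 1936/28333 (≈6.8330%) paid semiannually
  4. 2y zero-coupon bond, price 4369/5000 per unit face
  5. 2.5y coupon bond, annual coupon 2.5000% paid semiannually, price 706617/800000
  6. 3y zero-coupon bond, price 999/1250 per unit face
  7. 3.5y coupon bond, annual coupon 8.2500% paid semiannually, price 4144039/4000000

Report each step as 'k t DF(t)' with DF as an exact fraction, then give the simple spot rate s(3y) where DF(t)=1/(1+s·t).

step 1 [0.5y] zero: DF = P = 2449/2500 ≈ 0.979600
step 2 [1y] swap r/2=495/19301: DF=(1 − 495/19301·(0.979600))/(1+495/19301) = 1901/2000 ≈ 0.950500
step 3 [1.5y] swap r/2=968/28333: DF=(1 − 968/28333·(0.979600+0.950500))/(1+968/28333) = 1129/1250 ≈ 0.903200
step 4 [2y] zero: DF = P = 4369/5000 ≈ 0.873800
step 5 [2.5y] bond c/2=1/80: DF=(706617/800000 − 1/80·(0.979600+0.950500+0.903200+0.873800))/(1+1/80) = 4133/5000 ≈ 0.826600
step 6 [3y] zero: DF = P = 999/1250 ≈ 0.799200
step 7 [3.5y] bond c/2=33/800: DF=(4144039/4000000 − 33/800·(0.979600+0.950500+0.903200+0.873800+0.826600+0.799200))/(1+33/800) = 7837/10000 ≈ 0.783700

1 1/2 2449/2500
2 1 1901/2000
3 3/2 1129/1250
4 2 4369/5000
5 5/2 4133/5000
6 3 999/1250
7 7/2 7837/10000
s(3y) = (1/(999/1250) − 1)/(3) = 251/2997 ≈ 8.3750%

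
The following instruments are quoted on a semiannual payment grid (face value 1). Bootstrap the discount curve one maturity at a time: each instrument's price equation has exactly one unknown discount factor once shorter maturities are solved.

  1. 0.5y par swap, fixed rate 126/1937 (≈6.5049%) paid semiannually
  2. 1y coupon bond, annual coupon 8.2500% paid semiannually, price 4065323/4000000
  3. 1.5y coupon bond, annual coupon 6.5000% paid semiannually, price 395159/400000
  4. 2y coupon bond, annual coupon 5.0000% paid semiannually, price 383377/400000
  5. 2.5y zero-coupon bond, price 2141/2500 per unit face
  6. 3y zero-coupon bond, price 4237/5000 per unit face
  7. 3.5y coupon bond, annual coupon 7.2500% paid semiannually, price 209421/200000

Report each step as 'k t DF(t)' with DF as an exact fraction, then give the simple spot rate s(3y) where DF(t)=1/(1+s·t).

step 1 [0.5y] swap r/2=63/1937: DF=(1 − 63/1937·(0))/(1+63/1937) = 1937/2000 ≈ 0.968500
step 2 [1y] bond c/2=33/800: DF=(4065323/4000000 − 33/800·(0.968500))/(1+33/800) = 9377/10000 ≈ 0.937700
step 3 [1.5y] bond c/2=13/400: DF=(395159/400000 − 13/400·(0.968500+0.937700))/(1+13/400) = 1121/1250 ≈ 0.896800
step 4 [2y] bond c/2=1/40: DF=(383377/400000 − 1/40·(0.968500+0.937700+0.896800))/(1+1/40) = 8667/10000 ≈ 0.866700
step 5 [2.5y] zero: DF = P = 2141/2500 ≈ 0.856400
step 6 [3y] zero: DF = P = 4237/5000 ≈ 0.847400
step 7 [3.5y] bond c/2=29/800: DF=(209421/200000 − 29/800·(0.968500+0.937700+0.896800+0.866700+0.856400+0.847400))/(1+29/800) = 329/400 ≈ 0.822500

1 1/2 1937/2000
2 1 9377/10000
3 3/2 1121/1250
4 2 8667/10000
5 5/2 2141/2500
6 3 4237/5000
7 7/2 329/400
s(3y) = (1/(4237/5000) − 1)/(3) = 763/12711 ≈ 6.0027%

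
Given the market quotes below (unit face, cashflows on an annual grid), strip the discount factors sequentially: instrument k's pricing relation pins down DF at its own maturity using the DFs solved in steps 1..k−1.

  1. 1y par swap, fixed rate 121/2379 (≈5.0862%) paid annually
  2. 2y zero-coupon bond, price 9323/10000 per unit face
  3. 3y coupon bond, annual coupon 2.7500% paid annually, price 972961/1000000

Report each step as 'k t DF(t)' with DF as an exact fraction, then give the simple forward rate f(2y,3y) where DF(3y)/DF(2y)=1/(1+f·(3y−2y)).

1 1 2379/2500
2 2 9323/10000
3 3 1793/2000
f(2y,3y) = ((9323/10000)/(1793/2000) − 1)/(1) = 358/8965 ≈ 3.9933%

step 1 [1y] swap r/1=121/2379: DF=(1 − 121/2379·(0))/(1+121/2379) = 2379/2500 ≈ 0.951600
step 2 [2y] zero: DF = P = 9323/10000 ≈ 0.932300
step 3 [3y] bond c/1=11/400: DF=(972961/1000000 − 11/400·(0.951600+0.932300))/(1+11/400) = 1793/2000 ≈ 0.896500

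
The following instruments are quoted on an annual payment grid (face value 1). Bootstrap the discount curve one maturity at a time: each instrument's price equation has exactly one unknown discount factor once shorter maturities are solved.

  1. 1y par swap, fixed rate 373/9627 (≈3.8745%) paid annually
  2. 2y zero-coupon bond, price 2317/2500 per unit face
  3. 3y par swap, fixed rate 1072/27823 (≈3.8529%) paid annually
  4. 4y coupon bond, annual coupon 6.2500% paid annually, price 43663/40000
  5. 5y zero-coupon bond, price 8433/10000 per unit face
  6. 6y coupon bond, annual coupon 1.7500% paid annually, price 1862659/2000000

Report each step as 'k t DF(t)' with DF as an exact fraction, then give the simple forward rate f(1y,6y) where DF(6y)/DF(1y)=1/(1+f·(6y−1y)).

step 1 [1y] swap r/1=373/9627: DF=(1 − 373/9627·(0))/(1+373/9627) = 9627/10000 ≈ 0.962700
step 2 [2y] zero: DF = P = 2317/2500 ≈ 0.926800
step 3 [3y] swap r/1=1072/27823: DF=(1 − 1072/27823·(0.962700+0.926800))/(1+1072/27823) = 558/625 ≈ 0.892800
step 4 [4y] bond c/1=1/16: DF=(43663/40000 − 1/16·(0.962700+0.926800+0.892800))/(1+1/16) = 8637/10000 ≈ 0.863700
step 5 [5y] zero: DF = P = 8433/10000 ≈ 0.843300
step 6 [6y] bond c/1=7/400: DF=(1862659/2000000 − 7/400·(0.962700+0.926800+0.892800+0.863700+0.843300))/(1+7/400) = 8381/10000 ≈ 0.838100

1 1 9627/10000
2 2 2317/2500
3 3 558/625
4 4 8637/10000
5 5 8433/10000
6 6 8381/10000
f(1y,6y) = ((9627/10000)/(8381/10000) − 1)/(5) = 1246/41905 ≈ 2.9734%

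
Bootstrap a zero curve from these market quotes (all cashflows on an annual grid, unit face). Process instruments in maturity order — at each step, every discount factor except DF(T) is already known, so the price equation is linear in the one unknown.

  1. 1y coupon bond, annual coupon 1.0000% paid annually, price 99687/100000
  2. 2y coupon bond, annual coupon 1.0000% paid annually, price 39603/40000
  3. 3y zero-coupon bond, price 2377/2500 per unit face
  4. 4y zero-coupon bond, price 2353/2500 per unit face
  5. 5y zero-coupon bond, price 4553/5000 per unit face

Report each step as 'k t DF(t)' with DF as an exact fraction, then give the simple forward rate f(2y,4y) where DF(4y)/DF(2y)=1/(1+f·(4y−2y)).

step 1 [1y] bond c/1=1/100: DF=(99687/100000 − 1/100·(0))/(1+1/100) = 987/1000 ≈ 0.987000
step 2 [2y] bond c/1=1/100: DF=(39603/40000 − 1/100·(0.987000))/(1+1/100) = 1941/2000 ≈ 0.970500
step 3 [3y] zero: DF = P = 2377/2500 ≈ 0.950800
step 4 [4y] zero: DF = P = 2353/2500 ≈ 0.941200
step 5 [5y] zero: DF = P = 4553/5000 ≈ 0.910600

1 1 987/1000
2 2 1941/2000
3 3 2377/2500
4 4 2353/2500
5 5 4553/5000
f(2y,4y) = ((1941/2000)/(2353/2500) − 1)/(2) = 293/18824 ≈ 1.5565%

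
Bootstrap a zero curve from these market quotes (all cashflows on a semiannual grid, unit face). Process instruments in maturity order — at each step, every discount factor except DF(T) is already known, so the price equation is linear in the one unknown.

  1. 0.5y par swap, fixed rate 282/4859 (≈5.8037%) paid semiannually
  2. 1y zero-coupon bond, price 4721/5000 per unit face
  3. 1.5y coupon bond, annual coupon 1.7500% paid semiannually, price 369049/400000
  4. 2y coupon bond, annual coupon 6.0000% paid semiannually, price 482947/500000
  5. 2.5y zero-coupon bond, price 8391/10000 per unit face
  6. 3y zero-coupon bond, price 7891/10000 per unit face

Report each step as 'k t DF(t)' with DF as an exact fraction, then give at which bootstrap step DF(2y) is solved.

step 1 [0.5y] swap r/2=141/4859: DF=(1 − 141/4859·(0))/(1+141/4859) = 4859/5000 ≈ 0.971800
step 2 [1y] zero: DF = P = 4721/5000 ≈ 0.944200
step 3 [1.5y] bond c/2=7/800: DF=(369049/400000 − 7/800·(0.971800+0.944200))/(1+7/800) = 449/500 ≈ 0.898000
step 4 [2y] bond c/2=3/100: DF=(482947/500000 − 3/100·(0.971800+0.944200+0.898000))/(1+3/100) = 4279/5000 ≈ 0.855800
step 5 [2.5y] zero: DF = P = 8391/10000 ≈ 0.839100
step 6 [3y] zero: DF = P = 7891/10000 ≈ 0.789100

1 1/2 4859/5000
2 1 4721/5000
3 3/2 449/500
4 2 4279/5000
5 5/2 8391/10000
6 3 7891/10000
DF(2y) is solved at step 4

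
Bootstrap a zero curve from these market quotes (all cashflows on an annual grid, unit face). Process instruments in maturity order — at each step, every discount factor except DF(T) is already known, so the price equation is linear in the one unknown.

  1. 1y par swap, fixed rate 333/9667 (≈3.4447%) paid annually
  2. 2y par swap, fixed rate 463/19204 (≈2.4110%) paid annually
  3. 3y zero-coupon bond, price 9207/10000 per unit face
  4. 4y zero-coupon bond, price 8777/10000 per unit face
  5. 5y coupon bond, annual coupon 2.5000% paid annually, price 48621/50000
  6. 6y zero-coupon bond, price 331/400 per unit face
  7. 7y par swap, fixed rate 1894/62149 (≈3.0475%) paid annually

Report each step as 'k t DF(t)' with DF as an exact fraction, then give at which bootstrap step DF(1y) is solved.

1 1 9667/10000
2 2 9537/10000
3 3 9207/10000
4 4 8777/10000
5 5 429/500
6 6 331/400
7 7 4053/5000
DF(1y) is solved at step 1

step 1 [1y] swap r/1=333/9667: DF=(1 − 333/9667·(0))/(1+333/9667) = 9667/10000 ≈ 0.966700
step 2 [2y] swap r/1=463/19204: DF=(1 − 463/19204·(0.966700))/(1+463/19204) = 9537/10000 ≈ 0.953700
step 3 [3y] zero: DF = P = 9207/10000 ≈ 0.920700
step 4 [4y] zero: DF = P = 8777/10000 ≈ 0.877700
step 5 [5y] bond c/1=1/40: DF=(48621/50000 − 1/40·(0.966700+0.953700+0.920700+0.877700))/(1+1/40) = 429/500 ≈ 0.858000
step 6 [6y] zero: DF = P = 331/400 ≈ 0.827500
step 7 [7y] swap r/1=1894/62149: DF=(1 − 1894/62149·(0.966700+0.953700+0.920700+0.877700+0.858000+0.827500))/(1+1894/62149) = 4053/5000 ≈ 0.810600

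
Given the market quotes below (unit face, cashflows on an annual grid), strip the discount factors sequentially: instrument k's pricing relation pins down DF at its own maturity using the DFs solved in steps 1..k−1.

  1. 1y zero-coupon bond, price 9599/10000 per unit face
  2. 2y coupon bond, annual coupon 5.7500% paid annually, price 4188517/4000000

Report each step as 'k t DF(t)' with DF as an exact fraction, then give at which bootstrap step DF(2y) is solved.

step 1 [1y] zero: DF = P = 9599/10000 ≈ 0.959900
step 2 [2y] bond c/1=23/400: DF=(4188517/4000000 − 23/400·(0.959900))/(1+23/400) = 469/500 ≈ 0.938000

1 1 9599/10000
2 2 469/500
DF(2y) is solved at step 2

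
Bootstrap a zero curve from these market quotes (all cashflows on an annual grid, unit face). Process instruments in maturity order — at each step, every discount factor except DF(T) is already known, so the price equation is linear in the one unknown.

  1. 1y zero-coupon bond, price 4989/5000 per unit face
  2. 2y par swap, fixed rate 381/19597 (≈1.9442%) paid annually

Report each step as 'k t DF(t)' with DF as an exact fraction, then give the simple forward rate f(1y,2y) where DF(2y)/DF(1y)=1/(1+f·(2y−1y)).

step 1 [1y] zero: DF = P = 4989/5000 ≈ 0.997800
step 2 [2y] swap r/1=381/19597: DF=(1 − 381/19597·(0.997800))/(1+381/19597) = 9619/10000 ≈ 0.961900

1 1 4989/5000
2 2 9619/10000
f(1y,2y) = ((4989/5000)/(9619/10000) − 1)/(1) = 359/9619 ≈ 3.7322%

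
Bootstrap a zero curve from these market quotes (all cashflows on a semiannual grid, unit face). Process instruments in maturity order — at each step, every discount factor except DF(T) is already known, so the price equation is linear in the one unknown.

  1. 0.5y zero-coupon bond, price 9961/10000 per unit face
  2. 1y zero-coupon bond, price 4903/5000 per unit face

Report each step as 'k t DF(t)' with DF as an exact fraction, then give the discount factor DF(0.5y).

step 1 [0.5y] zero: DF = P = 9961/10000 ≈ 0.996100
step 2 [1y] zero: DF = P = 4903/5000 ≈ 0.980600

1 1/2 9961/10000
2 1 4903/5000
DF(0.5y) = 9961/10000 ≈ 0.996100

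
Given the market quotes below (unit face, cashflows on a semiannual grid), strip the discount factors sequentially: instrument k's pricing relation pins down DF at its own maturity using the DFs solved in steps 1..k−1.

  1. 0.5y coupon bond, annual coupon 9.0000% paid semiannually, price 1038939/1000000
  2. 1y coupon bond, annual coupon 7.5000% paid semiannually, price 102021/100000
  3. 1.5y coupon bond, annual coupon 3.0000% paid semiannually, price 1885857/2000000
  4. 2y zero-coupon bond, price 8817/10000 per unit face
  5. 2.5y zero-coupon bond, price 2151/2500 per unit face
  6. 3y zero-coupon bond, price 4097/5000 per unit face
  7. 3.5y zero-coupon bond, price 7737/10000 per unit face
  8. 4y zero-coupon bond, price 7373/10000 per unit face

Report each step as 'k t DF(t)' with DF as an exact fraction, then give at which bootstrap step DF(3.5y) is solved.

1 1/2 4971/5000
2 1 4737/5000
3 3/2 9003/10000
4 2 8817/10000
5 5/2 2151/2500
6 3 4097/5000
7 7/2 7737/10000
8 4 7373/10000
DF(3.5y) is solved at step 7

step 1 [0.5y] bond c/2=9/200: DF=(1038939/1000000 − 9/200·(0))/(1+9/200) = 4971/5000 ≈ 0.994200
step 2 [1y] bond c/2=3/80: DF=(102021/100000 − 3/80·(0.994200))/(1+3/80) = 4737/5000 ≈ 0.947400
step 3 [1.5y] bond c/2=3/200: DF=(1885857/2000000 − 3/200·(0.994200+0.947400))/(1+3/200) = 9003/10000 ≈ 0.900300
step 4 [2y] zero: DF = P = 8817/10000 ≈ 0.881700
step 5 [2.5y] zero: DF = P = 2151/2500 ≈ 0.860400
step 6 [3y] zero: DF = P = 4097/5000 ≈ 0.819400
step 7 [3.5y] zero: DF = P = 7737/10000 ≈ 0.773700
step 8 [4y] zero: DF = P = 7373/10000 ≈ 0.737300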